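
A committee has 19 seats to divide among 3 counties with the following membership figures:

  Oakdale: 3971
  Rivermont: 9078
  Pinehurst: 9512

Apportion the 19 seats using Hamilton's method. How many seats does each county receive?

Oakdale 3, Rivermont 8, Pinehurst 8

Standard divisor: 22561 ÷ 19 ≈ 1187.421.
Standard quotas: Oakdale 3.3442, Rivermont 7.6451, Pinehurst 8.0106.
Lower quotas: Oakdale 3, Rivermont 7, Pinehurst 8 (sum 18, leaving 1 seat).
Remainders in descending order: Rivermont 0.6451, Oakdale 0.3442, Pinehurst 0.0106.
Largest remainder: Rivermont receives the extra seat.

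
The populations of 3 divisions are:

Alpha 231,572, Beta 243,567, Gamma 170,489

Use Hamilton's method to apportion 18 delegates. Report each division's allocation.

Total 645628; standard divisor 645628/18 ≈ 35868.222.
Standard quotas: Alpha 6.4562, Beta 6.7906, Gamma 4.7532.
Lower quotas: Alpha 6, Beta 6, Gamma 4 (sum 16, leaving 2 seats).
Remainders in descending order: Beta 0.7906, Gamma 0.7532, Alpha 0.4562.
The surplus seats go to Beta, Gamma.

Alpha=6, Beta=7, Gamma=5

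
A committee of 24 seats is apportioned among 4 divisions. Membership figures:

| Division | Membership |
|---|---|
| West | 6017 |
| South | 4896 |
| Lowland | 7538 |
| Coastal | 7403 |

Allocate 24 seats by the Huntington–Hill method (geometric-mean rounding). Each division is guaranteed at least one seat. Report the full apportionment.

West 6; South 4; Lowland 7; Coastal 7

With divisor 1097: modified quotas West 5.485, South 4.463, Lowland 6.871, Coastal 6.748.
Geometric-mean thresholds: West √(5·6)=5.477, South √(4·5)=4.472, Lowland √(6·7)=6.481, Coastal √(6·7)=6.481.
Each quota rounded against its threshold gives West 6, South 4, Lowland 7, Coastal 7 (total 24).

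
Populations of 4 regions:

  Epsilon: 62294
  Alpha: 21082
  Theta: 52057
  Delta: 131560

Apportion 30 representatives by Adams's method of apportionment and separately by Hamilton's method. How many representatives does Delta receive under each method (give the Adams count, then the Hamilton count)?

14 and 15

Adams: Epsilon 7, Alpha 3, Theta 6, Delta 14.
Hamilton: Epsilon 7, Alpha 2, Theta 6, Delta 15.
Delta gets 14 under Adams and 15 under Hamilton.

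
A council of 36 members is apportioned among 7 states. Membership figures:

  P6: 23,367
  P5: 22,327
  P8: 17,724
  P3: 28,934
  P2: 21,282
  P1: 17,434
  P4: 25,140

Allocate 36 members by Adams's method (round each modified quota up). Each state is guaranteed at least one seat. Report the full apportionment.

Standard divisor 156208/36 ≈ 4339.111; standard quotas: P6 5.385, P5 5.146, P8 4.085, P3 6.668, P2 4.905, P1 4.018, P4 5.794.
Rounding up gives 6, 6, 5, 7, 5, 5, 6 = 40 seats, so the divisor must be adjusted.
With modified divisor 4700: modified quotas P6 4.972, P5 4.750, P8 3.771, P3 6.156, P2 4.528, P1 3.709, P4 5.349.
Rounding up: P6 5, P5 5, P8 4, P3 7, P2 5, P1 4, P4 6 (total 36).

P6 5, P5 5, P8 4, P3 7, P2 5, P1 4, P4 6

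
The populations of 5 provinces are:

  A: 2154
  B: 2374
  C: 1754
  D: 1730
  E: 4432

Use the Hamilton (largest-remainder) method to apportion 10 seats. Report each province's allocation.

A: 2; B: 2; C: 1; D: 1; E: 4

Standard divisor: 12444 ÷ 10 ≈ 1244.4.
Standard quotas: A 1.731, B 1.908, C 1.410, D 1.390, E 3.562.
Lower quotas: A 1, B 1, C 1, D 1, E 3 (sum 7, leaving 3 seats).
Remainders in descending order: B 0.908, A 0.731, E 0.562, C 0.410, D 0.390.
The surplus seats go to B, A, E.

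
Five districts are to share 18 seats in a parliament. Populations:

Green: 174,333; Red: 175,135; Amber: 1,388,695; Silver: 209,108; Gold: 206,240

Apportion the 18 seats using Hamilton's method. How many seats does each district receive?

The standard divisor is 2153511/18 ≈ 119639.5.
Standard quotas: Green 1.4572, Red 1.4639, Amber 11.6073, Silver 1.7478, Gold 1.7238.
Lower quotas: Green 1, Red 1, Amber 11, Silver 1, Gold 1 (sum 15, leaving 3 seats).
Remainders in descending order: Silver 0.7478, Gold 0.7238, Amber 0.6073, Red 0.4639, Green 0.4572.
The surplus seats go to Silver, Gold, Amber.

Green 1, Red 1, Amber 12, Silver 2, Gold 2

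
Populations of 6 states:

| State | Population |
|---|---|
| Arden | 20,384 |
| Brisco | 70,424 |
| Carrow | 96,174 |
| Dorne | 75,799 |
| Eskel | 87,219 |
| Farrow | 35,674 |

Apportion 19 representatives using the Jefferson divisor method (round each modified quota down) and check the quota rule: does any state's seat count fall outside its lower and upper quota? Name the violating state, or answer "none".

none

Standard quotas: Arden 1.004, Brisco 3.469, Carrow 4.738, Dorne 3.734, Eskel 4.297, Farrow 1.757.
Jefferson allocation: Arden 1, Brisco 3, Carrow 5, Dorne 4, Eskel 4, Farrow 2.
Every allocation lies between the lower and upper quota.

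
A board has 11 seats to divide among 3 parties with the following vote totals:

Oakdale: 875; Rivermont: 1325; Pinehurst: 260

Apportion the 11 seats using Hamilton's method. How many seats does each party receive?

Standard divisor: 2460 ÷ 11 ≈ 223.636.
Standard quotas: Oakdale 3.913, Rivermont 5.925, Pinehurst 1.163.
Lower quotas: Oakdale 3, Rivermont 5, Pinehurst 1 (sum 9, leaving 2 seats).
Remainders in descending order: Rivermont 0.925, Oakdale 0.913, Pinehurst 0.163.
The surplus seats go to Rivermont, Oakdale.

Oakdale 4, Rivermont 6, Pinehurst 1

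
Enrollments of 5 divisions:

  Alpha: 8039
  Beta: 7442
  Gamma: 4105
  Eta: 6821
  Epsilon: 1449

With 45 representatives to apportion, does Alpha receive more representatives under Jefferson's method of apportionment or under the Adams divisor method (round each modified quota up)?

Jefferson: Alpha 13, Beta 12, Gamma 7, Eta 11, Epsilon 2.
Adams: Alpha 12, Beta 12, Gamma 7, Eta 11, Epsilon 3.
Alpha gets 13 under Jefferson and 12 under Adams.

Jefferson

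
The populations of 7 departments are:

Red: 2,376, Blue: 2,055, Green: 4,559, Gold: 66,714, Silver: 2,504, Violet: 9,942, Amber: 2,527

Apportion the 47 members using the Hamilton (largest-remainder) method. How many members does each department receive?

The standard divisor is 90677/47 ≈ 1929.298.
Standard quotas: Red 1.2315, Blue 1.0652, Green 2.3630, Gold 34.5794, Silver 1.2979, Violet 5.1532, Amber 1.3098.
Lower quotas: Red 1, Blue 1, Green 2, Gold 34, Silver 1, Violet 5, Amber 1 (sum 45, leaving 2 seats).
Remainders in descending order: Gold 0.5794, Green 0.3630, Amber 0.3098, Silver 0.2979, Red 0.2315, Violet 0.1532, Blue 0.0652.
The surplus seats go to Gold, Green.

Red=1; Blue=1; Green=3; Gold=35; Silver=1; Violet=5; Amber=1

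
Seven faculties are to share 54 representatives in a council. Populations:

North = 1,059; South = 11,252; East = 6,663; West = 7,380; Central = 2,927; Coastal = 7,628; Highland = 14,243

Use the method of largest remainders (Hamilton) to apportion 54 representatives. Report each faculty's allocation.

North 1, South 12, East 7, West 8, Central 3, Coastal 8, Highland 15

The standard divisor is 51152/54 ≈ 947.259.
Standard quotas: North 1.1180, South 11.8785, East 7.0340, West 7.7909, Central 3.0900, Coastal 8.0527, Highland 15.0360.
Lower quotas: North 1, South 11, East 7, West 7, Central 3, Coastal 8, Highland 15 (sum 52, leaving 2 seats).
Remainders in descending order: South 0.8785, West 0.7909, North 0.1180, Central 0.0900, Coastal 0.0527, Highland 0.0360, East 0.0340.
Largest remainders: South, West receive the extra seats.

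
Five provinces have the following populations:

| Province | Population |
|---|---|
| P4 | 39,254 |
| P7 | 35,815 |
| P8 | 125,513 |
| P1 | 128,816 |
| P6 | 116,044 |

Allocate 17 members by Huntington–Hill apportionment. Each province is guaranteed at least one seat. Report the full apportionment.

P4 2; P7 1; P8 5; P1 5; P6 4

With divisor 26852: modified quotas P4 1.462, P7 1.334, P8 4.674, P1 4.797, P6 4.322.
Geometric-mean thresholds: P4 √(1·2)=1.414, P7 √(1·2)=1.414, P8 √(4·5)=4.472, P1 √(4·5)=4.472, P6 √(4·5)=4.472.
Each quota rounded against its threshold gives P4 2, P7 1, P8 5, P1 5, P6 4 (total 17).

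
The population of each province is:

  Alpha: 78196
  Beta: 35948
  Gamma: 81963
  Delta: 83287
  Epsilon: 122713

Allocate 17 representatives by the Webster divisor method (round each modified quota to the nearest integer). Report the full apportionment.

Alpha 3, Beta 2, Gamma 3, Delta 4, Epsilon 5

Standard divisor 402107/17 ≈ 23653.353; standard quotas: Alpha 3.306, Beta 1.520, Gamma 3.465, Delta 3.521, Epsilon 5.188.
Rounding to the nearest integer gives Alpha 3, Beta 2, Gamma 3, Delta 4, Epsilon 5 — total 17, matching the house size, so no adjustment is needed.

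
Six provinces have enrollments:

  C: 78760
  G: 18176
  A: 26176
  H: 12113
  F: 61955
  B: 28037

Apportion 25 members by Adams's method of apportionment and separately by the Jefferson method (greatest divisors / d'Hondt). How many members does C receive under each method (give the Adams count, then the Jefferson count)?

Adams: C 8, G 2, A 3, H 2, F 7, B 3.
Jefferson: C 9, G 2, A 3, H 1, F 7, B 3.
C gets 8 under Adams and 9 under Jefferson.

8 and 9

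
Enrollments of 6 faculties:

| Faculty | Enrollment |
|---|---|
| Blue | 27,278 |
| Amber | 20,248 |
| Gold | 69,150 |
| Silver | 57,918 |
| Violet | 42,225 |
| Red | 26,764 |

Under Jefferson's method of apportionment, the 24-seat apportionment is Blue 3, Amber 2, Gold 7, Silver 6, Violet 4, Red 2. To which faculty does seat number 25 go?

Priority for the next seat is population ÷ (current seats + 1).
Priorities: Blue 6819.500, Amber 6749.333, Gold 8643.750, Silver 8274.000, Violet 8445.000, Red 8921.333.
Highest priority: Red.

Red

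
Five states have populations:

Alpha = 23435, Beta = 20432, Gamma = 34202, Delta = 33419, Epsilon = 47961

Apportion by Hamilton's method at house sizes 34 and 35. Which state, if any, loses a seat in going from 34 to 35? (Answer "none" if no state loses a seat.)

At 34 seats: Alpha 5, Beta 5, Gamma 7, Delta 7, Epsilon 10.
At 35 seats: Alpha 5, Beta 4, Gamma 8, Delta 7, Epsilon 11.
Beta drops from 5 to 4.

Beta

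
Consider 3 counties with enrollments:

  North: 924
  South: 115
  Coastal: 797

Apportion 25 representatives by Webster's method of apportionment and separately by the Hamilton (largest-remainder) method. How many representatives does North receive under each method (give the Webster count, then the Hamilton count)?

Webster: North 12, South 2, Coastal 11.
Hamilton: North 13, South 1, Coastal 11.
North gets 12 under Webster and 13 under Hamilton.

12 and 13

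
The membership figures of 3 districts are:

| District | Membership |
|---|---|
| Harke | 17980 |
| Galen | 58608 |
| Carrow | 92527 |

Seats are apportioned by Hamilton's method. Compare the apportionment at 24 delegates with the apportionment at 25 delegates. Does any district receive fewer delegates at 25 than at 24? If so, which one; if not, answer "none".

At 24 seats: Harke 3, Galen 8, Carrow 13.
At 25 seats: Harke 2, Galen 9, Carrow 14.
Harke drops from 3 to 2.

Harke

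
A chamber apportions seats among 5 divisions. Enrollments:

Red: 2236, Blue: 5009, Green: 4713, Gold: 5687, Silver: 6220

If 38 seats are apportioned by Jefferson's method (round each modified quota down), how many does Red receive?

Standard divisor 23865/38 ≈ 628.026; standard quotas: Red 3.560, Blue 7.976, Green 7.504, Gold 9.055, Silver 9.904.
Rounding down gives 3, 7, 7, 9, 9 = 35 seats, so the divisor must be adjusted.
With modified divisor 580: modified quotas Red 3.855, Blue 8.636, Green 8.126, Gold 9.805, Silver 10.724.
Rounding down: Red 3, Blue 8, Green 8, Gold 9, Silver 10 (total 38).
Red receives 3.

3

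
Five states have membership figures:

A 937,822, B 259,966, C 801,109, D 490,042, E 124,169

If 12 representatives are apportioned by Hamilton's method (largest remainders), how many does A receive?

Total 2613108; standard divisor 2613108/12 = 217759.
Standard quotas: A 4.3067, B 1.1938, C 3.6789, D 2.2504, E 0.5702.
Lower quotas: A 4, B 1, C 3, D 2, E 0 (sum 10, leaving 2 seats).
Remainders in descending order: C 0.6789, E 0.5702, A 0.3067, D 0.2504, B 0.1938.
The surplus seats go to C, E.
A receives 4.

4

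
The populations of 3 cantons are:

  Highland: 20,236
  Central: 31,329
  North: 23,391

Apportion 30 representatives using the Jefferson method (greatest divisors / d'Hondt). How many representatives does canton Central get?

13

Standard divisor 74956/30 ≈ 2498.533; standard quotas: Highland 8.099, Central 12.539, North 9.362.
Rounding down gives 8, 12, 9 = 29 seats, so the divisor must be adjusted.
With modified divisor 2400: modified quotas Highland 8.432, Central 13.054, North 9.746.
Rounding down: Highland 8, Central 13, North 9 (total 30).
Central receives 13.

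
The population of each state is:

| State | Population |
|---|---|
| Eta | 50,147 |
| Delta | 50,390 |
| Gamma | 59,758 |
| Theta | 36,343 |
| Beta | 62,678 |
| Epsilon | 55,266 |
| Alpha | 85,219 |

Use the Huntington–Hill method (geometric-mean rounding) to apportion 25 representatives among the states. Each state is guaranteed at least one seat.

With divisor 15756: modified quotas Eta 3.183, Delta 3.198, Gamma 3.793, Theta 2.307, Beta 3.978, Epsilon 3.508, Alpha 5.409.
Geometric-mean thresholds: Eta √(3·4)=3.464, Delta √(3·4)=3.464, Gamma √(3·4)=3.464, Theta √(2·3)=2.449, Beta √(3·4)=3.464, Epsilon √(3·4)=3.464, Alpha √(5·6)=5.477.
Each quota rounded against its threshold gives Eta 3, Delta 3, Gamma 4, Theta 2, Beta 4, Epsilon 4, Alpha 5 (total 25).

Eta: 3, Delta: 3, Gamma: 4, Theta: 2, Beta: 4, Epsilon: 4, Alpha: 5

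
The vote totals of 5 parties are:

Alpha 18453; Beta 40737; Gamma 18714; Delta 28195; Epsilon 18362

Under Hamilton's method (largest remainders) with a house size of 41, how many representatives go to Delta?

Standard divisor: 124461 ÷ 41 ≈ 3035.634.
Standard quotas: Alpha 6.0788, Beta 13.4196, Gamma 6.1648, Delta 9.2880, Epsilon 6.0488.
Lower quotas: Alpha 6, Beta 13, Gamma 6, Delta 9, Epsilon 6 (sum 40, leaving 1 seat).
Remainders in descending order: Beta 0.4196, Delta 0.2880, Gamma 0.1648, Alpha 0.0788, Epsilon 0.0488.
Largest remainder: Beta receives the extra seat.
Delta receives 9.

9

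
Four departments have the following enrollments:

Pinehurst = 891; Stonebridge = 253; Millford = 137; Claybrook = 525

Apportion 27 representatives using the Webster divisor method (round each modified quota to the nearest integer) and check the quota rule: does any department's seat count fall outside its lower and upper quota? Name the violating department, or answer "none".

none

Standard quotas: Pinehurst 13.321, Stonebridge 3.782, Millford 2.048, Claybrook 7.849.
Webster allocation: Pinehurst 13, Stonebridge 4, Millford 2, Claybrook 8.
Every allocation lies between the lower and upper quota.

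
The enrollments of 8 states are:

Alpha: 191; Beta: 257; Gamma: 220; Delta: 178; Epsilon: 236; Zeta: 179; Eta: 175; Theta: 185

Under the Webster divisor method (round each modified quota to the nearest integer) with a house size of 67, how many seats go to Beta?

11

Standard divisor 1621/67 ≈ 24.194; standard quotas: Alpha 7.895, Beta 10.622, Gamma 9.093, Delta 7.357, Epsilon 9.754, Zeta 7.399, Eta 7.233, Theta 7.647.
Rounding to the nearest integer gives Alpha 8, Beta 11, Gamma 9, Delta 7, Epsilon 10, Zeta 7, Eta 7, Theta 8 — total 67, matching the house size, so no adjustment is needed.
Beta receives 11.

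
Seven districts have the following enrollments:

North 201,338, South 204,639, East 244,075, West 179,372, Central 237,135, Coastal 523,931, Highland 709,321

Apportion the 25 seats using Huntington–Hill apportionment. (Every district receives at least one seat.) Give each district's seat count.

North 2; South 2; East 3; West 2; Central 3; Coastal 6; Highland 7

With divisor 95222: modified quotas North 2.114, South 2.149, East 2.563, West 1.884, Central 2.490, Coastal 5.502, Highland 7.449.
Geometric-mean thresholds: North √(2·3)=2.449, South √(2·3)=2.449, East √(2·3)=2.449, West √(1·2)=1.414, Central √(2·3)=2.449, Coastal √(5·6)=5.477, Highland √(7·8)=7.483.
Each quota rounded against its threshold gives North 2, South 2, East 3, West 2, Central 3, Coastal 6, Highland 7 (total 25).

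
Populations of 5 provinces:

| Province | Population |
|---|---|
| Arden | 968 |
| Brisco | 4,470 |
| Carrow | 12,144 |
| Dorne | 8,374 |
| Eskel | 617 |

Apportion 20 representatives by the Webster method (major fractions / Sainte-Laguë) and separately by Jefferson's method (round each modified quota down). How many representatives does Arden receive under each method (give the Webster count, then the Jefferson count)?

Webster: Arden 1, Brisco 3, Carrow 9, Dorne 7, Eskel 0.
Jefferson: Arden 0, Brisco 3, Carrow 10, Dorne 7, Eskel 0.
Arden gets 1 under Webster and 0 under Jefferson.

1 and 0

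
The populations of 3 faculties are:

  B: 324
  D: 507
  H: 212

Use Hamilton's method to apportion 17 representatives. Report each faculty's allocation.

The standard divisor is 1043/17 ≈ 61.353.
Standard quotas: B 5.281, D 8.264, H 3.455.
Lower quotas: B 5, D 8, H 3 (sum 16, leaving 1 seat).
Remainders in descending order: H 0.455, B 0.281, D 0.264.
Largest remainder: H receives the extra seat.

B=5, D=8, H=4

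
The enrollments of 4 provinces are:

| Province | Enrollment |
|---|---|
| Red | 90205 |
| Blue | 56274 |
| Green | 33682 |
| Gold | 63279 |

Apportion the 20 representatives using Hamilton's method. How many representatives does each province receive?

Red=7, Blue=5, Green=3, Gold=5

Standard divisor: 243440 ÷ 20 = 12172.
Standard quotas: Red 7.4109, Blue 4.6232, Green 2.7672, Gold 5.1987.
Lower quotas: Red 7, Blue 4, Green 2, Gold 5 (sum 18, leaving 2 seats).
Remainders in descending order: Green 0.7672, Blue 0.6232, Red 0.4109, Gold 0.1987.
The surplus seats go to Green, Blue.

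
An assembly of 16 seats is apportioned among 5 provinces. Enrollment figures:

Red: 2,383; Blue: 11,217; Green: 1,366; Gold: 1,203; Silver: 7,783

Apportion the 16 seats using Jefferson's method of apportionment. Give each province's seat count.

Standard divisor 23952/16 ≈ 1497; standard quotas: Red 1.592, Blue 7.493, Green 0.912, Gold 0.804, Silver 5.199.
Rounding down gives 1, 7, 0, 0, 5 = 13 seats, so the divisor must be adjusted.
With modified divisor 1270: modified quotas Red 1.876, Blue 8.832, Green 1.076, Gold 0.947, Silver 6.128.
Rounding down: Red 1, Blue 8, Green 1, Gold 0, Silver 6 (total 16).

Red 1, Blue 8, Green 1, Gold 0, Silver 6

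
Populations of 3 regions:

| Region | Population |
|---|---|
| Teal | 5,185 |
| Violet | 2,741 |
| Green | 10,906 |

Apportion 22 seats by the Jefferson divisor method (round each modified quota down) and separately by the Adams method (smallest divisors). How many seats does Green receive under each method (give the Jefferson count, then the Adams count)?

Jefferson: Teal 6, Violet 3, Green 13.
Adams: Teal 6, Violet 4, Green 12.
Green gets 13 under Jefferson and 12 under Adams.

13 and 12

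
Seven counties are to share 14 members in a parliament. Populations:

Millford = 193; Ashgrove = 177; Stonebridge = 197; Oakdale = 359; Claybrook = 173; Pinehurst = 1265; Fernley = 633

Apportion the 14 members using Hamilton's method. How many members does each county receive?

Millford 1, Ashgrove 1, Stonebridge 1, Oakdale 1, Claybrook 1, Pinehurst 6, Fernley 3

Standard divisor: 2997 ÷ 14 ≈ 214.071.
Standard quotas: Millford 0.902, Ashgrove 0.827, Stonebridge 0.920, Oakdale 1.677, Claybrook 0.808, Pinehurst 5.909, Fernley 2.957.
Lower quotas: Millford 0, Ashgrove 0, Stonebridge 0, Oakdale 1, Claybrook 0, Pinehurst 5, Fernley 2 (sum 8, leaving 6 seats).
Remainders in descending order: Fernley 0.957, Stonebridge 0.920, Pinehurst 0.909, Millford 0.902, Ashgrove 0.827, Claybrook 0.808, Oakdale 0.677.
Largest remainders: Fernley, Stonebridge, Pinehurst, Millford, Ashgrove, Claybrook receive the extra seats.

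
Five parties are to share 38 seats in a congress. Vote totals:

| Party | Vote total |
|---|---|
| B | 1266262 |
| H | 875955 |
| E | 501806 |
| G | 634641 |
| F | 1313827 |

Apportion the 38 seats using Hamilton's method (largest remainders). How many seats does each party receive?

B 11, H 7, E 4, G 5, F 11

Standard divisor: 4592491 ÷ 38 ≈ 120855.026.
Standard quotas: B 10.4775, H 7.2480, E 4.1521, G 5.2513, F 10.8711.
Lower quotas: B 10, H 7, E 4, G 5, F 10 (sum 36, leaving 2 seats).
Remainders in descending order: F 0.8711, B 0.4775, G 0.2513, H 0.2480, E 0.1521.
Largest remainders: F, B receive the extra seats.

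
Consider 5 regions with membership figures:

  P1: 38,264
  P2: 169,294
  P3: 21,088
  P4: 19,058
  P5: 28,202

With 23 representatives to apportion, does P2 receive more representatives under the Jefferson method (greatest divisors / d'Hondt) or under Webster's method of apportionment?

Jefferson: P1 3, P2 16, P3 1, P4 1, P5 2.
Webster: P1 3, P2 14, P3 2, P4 2, P5 2.
P2 gets 16 under Jefferson and 14 under Webster.

Jefferson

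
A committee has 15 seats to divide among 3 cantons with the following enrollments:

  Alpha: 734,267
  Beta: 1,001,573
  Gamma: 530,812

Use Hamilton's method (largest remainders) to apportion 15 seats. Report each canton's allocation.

Alpha 5, Beta 7, Gamma 3

Standard divisor: 2266652 ÷ 15 ≈ 151110.133.
Standard quotas: Alpha 4.8592, Beta 6.6281, Gamma 3.5127.
Lower quotas: Alpha 4, Beta 6, Gamma 3 (sum 13, leaving 2 seats).
Remainders in descending order: Alpha 0.8592, Beta 0.6281, Gamma 0.5127.
Largest remainders: Alpha, Beta receive the extra seats.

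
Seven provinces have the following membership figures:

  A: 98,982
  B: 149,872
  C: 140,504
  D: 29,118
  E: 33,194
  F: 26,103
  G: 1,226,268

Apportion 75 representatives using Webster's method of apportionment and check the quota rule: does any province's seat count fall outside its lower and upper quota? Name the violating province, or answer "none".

G

Standard quotas: A 4.356, B 6.596, C 6.184, D 1.282, E 1.461, F 1.149, G 53.972.
Webster allocation: A 4, B 7, C 6, D 1, E 1, F 1, G 55.
G has quota 53.972 (lower 53, upper 54) but receives 55 — outside the quota interval.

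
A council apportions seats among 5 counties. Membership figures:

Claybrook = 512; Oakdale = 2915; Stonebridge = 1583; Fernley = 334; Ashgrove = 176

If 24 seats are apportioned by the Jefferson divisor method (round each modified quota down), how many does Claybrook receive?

2

Standard divisor 5520/24 ≈ 230; standard quotas: Claybrook 2.226, Oakdale 12.674, Stonebridge 6.883, Fernley 1.452, Ashgrove 0.765.
Rounding down gives 2, 12, 6, 1, 0 = 21 seats, so the divisor must be adjusted.
With modified divisor 200: modified quotas Claybrook 2.560, Oakdale 14.575, Stonebridge 7.915, Fernley 1.670, Ashgrove 0.880.
Rounding down: Claybrook 2, Oakdale 14, Stonebridge 7, Fernley 1, Ashgrove 0 (total 24).
Claybrook receives 2.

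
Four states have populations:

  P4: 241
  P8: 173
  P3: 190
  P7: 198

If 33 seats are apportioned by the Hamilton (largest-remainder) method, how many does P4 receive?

10

Standard divisor: 802 ÷ 33 ≈ 24.303.
Standard quotas: P4 9.916, P8 7.118, P3 7.818, P7 8.147.
Lower quotas: P4 9, P8 7, P3 7, P7 8 (sum 31, leaving 2 seats).
Remainders in descending order: P4 0.916, P3 0.818, P7 0.147, P8 0.118.
Largest remainders: P4, P3 receive the extra seats.
P4 receives 10.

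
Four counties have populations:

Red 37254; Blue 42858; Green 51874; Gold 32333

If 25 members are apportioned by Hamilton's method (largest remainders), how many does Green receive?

8

Standard divisor: 164319 ÷ 25 ≈ 6572.76.
Standard quotas: Red 5.6679, Blue 6.5205, Green 7.8923, Gold 4.9192.
Lower quotas: Red 5, Blue 6, Green 7, Gold 4 (sum 22, leaving 3 seats).
Remainders in descending order: Gold 0.9192, Green 0.8923, Red 0.6679, Blue 0.5205.
The surplus seats go to Gold, Green, Red.
Green receives 8.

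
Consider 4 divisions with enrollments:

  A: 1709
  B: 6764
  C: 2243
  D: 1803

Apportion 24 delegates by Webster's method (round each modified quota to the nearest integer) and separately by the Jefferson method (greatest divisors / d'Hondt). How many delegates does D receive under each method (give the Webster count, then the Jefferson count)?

4 and 3

Webster: A 3, B 13, C 4, D 4.
Jefferson: A 3, B 14, C 4, D 3.
D gets 4 under Webster and 3 under Jefferson.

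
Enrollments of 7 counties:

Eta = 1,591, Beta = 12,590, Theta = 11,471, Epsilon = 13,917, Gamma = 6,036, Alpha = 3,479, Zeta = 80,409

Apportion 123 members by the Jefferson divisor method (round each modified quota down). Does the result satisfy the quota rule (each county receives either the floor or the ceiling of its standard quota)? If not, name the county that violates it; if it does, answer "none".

Zeta

Standard quotas: Eta 1.511, Beta 11.959, Theta 10.896, Epsilon 13.219, Gamma 5.733, Alpha 3.305, Zeta 76.377.
Jefferson allocation: Eta 1, Beta 12, Theta 11, Epsilon 13, Gamma 5, Alpha 3, Zeta 78.
Zeta has quota 76.377 (lower 76, upper 77) but receives 78 — outside the quota interval.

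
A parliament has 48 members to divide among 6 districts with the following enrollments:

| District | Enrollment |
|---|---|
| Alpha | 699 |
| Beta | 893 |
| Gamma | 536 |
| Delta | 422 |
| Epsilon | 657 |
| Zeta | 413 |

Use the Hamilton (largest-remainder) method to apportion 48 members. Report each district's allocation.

Total 3620; standard divisor 3620/48 ≈ 75.417.
Standard quotas: Alpha 9.269, Beta 11.841, Gamma 7.107, Delta 5.596, Epsilon 8.712, Zeta 5.476.
Lower quotas: Alpha 9, Beta 11, Gamma 7, Delta 5, Epsilon 8, Zeta 5 (sum 45, leaving 3 seats).
Remainders in descending order: Beta 0.841, Epsilon 0.712, Delta 0.596, Zeta 0.476, Alpha 0.269, Gamma 0.107.
Largest remainders: Beta, Epsilon, Delta receive the extra seats.

Alpha 9, Beta 12, Gamma 7, Delta 6, Epsilon 9, Zeta 5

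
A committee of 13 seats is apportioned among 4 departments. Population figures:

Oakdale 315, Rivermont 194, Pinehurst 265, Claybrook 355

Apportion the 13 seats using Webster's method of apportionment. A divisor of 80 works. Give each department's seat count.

With modified divisor 80: modified quotas Oakdale 3.938, Rivermont 2.425, Pinehurst 3.312, Claybrook 4.438.
Rounding to the nearest integer: Oakdale 4, Rivermont 2, Pinehurst 3, Claybrook 4 (total 13).

Oakdale 4; Rivermont 2; Pinehurst 3; Claybrook 4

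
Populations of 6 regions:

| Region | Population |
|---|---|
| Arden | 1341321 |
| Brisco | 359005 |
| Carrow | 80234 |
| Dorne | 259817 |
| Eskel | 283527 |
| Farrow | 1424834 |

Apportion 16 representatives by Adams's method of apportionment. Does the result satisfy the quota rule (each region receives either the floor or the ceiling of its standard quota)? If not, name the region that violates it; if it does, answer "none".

none

Standard quotas: Arden 5.725, Brisco 1.532, Carrow 0.342, Dorne 1.109, Eskel 1.210, Farrow 6.081.
Adams allocation: Arden 5, Brisco 2, Carrow 1, Dorne 1, Eskel 1, Farrow 6.
Every allocation lies between the lower and upper quota.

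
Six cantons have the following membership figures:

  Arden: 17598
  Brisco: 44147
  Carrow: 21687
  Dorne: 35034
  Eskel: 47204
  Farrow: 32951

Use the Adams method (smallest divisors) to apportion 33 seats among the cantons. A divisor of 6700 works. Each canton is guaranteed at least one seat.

With modified divisor 6700: modified quotas Arden 2.627, Brisco 6.589, Carrow 3.237, Dorne 5.229, Eskel 7.045, Farrow 4.918.
Rounding up: Arden 3, Brisco 7, Carrow 4, Dorne 6, Eskel 8, Farrow 5 (total 33).

Arden 3, Brisco 7, Carrow 4, Dorne 6, Eskel 8, Farrow 5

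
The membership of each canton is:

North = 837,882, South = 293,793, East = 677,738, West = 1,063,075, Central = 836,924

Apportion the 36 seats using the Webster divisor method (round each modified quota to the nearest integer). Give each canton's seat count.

Standard divisor 3709412/36 ≈ 103039.222; standard quotas: North 8.132, South 2.851, East 6.577, West 10.317, Central 8.122.
Rounding to the nearest integer gives North 8, South 3, East 7, West 10, Central 8 — total 36, matching the house size, so no adjustment is needed.

North 8, South 3, East 7, West 10, Central 8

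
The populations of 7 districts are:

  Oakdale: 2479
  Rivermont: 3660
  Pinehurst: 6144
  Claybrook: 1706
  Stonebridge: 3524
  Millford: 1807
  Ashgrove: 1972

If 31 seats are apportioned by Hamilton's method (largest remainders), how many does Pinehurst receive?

The standard divisor is 21292/31 ≈ 686.839.
Standard quotas: Oakdale 3.6093, Rivermont 5.3288, Pinehurst 8.9453, Claybrook 2.4838, Stonebridge 5.1308, Millford 2.6309, Ashgrove 2.8711.
Lower quotas: Oakdale 3, Rivermont 5, Pinehurst 8, Claybrook 2, Stonebridge 5, Millford 2, Ashgrove 2 (sum 27, leaving 4 seats).
Remainders in descending order: Pinehurst 0.9453, Ashgrove 0.8711, Millford 0.6309, Oakdale 0.6093, Claybrook 0.4838, Rivermont 0.3288, Stonebridge 0.1308.
The surplus seats go to Pinehurst, Ashgrove, Millford, Oakdale.
Pinehurst receives 9.

9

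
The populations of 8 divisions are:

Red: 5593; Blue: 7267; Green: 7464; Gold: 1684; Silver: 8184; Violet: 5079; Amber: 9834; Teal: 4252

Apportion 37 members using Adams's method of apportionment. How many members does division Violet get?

Standard divisor 49357/37 ≈ 1333.973; standard quotas: Red 4.193, Blue 5.448, Green 5.595, Gold 1.262, Silver 6.135, Violet 3.807, Amber 7.372, Teal 3.187.
Rounding up gives 5, 6, 6, 2, 7, 4, 8, 4 = 42 seats, so the divisor must be adjusted.
With modified divisor 1470: modified quotas Red 3.805, Blue 4.944, Green 5.078, Gold 1.146, Silver 5.567, Violet 3.455, Amber 6.690, Teal 2.893.
Rounding up: Red 4, Blue 5, Green 6, Gold 2, Silver 6, Violet 4, Amber 7, Teal 3 (total 37).
Violet receives 4.

4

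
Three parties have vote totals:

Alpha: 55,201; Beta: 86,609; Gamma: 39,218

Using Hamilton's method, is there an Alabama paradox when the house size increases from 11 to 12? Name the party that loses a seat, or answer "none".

At 11 seats: Alpha 3, Beta 5, Gamma 3.
At 12 seats: Alpha 4, Beta 6, Gamma 2.
Gamma drops from 3 to 2.

Gamma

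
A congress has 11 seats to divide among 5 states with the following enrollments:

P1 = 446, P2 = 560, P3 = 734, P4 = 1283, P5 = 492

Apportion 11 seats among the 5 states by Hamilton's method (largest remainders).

P1 1, P2 2, P3 2, P4 4, P5 2

Total 3515; standard divisor 3515/11 ≈ 319.545.
Standard quotas: P1 1.396, P2 1.752, P3 2.297, P4 4.015, P5 1.540.
Lower quotas: P1 1, P2 1, P3 2, P4 4, P5 1 (sum 9, leaving 2 seats).
Remainders in descending order: P2 0.752, P5 0.540, P1 0.396, P3 0.297, P4 0.015.
The surplus seats go to P2, P5.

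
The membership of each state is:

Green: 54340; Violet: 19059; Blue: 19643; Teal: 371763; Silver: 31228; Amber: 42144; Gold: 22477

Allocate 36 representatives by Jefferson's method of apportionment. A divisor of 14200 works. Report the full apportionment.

With modified divisor 14200: modified quotas Green 3.827, Violet 1.342, Blue 1.383, Teal 26.180, Silver 2.199, Amber 2.968, Gold 1.583.
Rounding down: Green 3, Violet 1, Blue 1, Teal 26, Silver 2, Amber 2, Gold 1 (total 36).

Green: 3, Violet: 1, Blue: 1, Teal: 26, Silver: 2, Amber: 2, Gold: 1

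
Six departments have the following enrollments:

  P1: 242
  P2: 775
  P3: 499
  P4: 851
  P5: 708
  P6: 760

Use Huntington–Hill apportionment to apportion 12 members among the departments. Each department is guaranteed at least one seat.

P1=1, P2=2, P3=2, P4=3, P5=2, P6=2

With divisor 332: modified quotas P1 0.729, P2 2.334, P3 1.503, P4 2.563, P5 2.133, P6 2.289.
Geometric-mean thresholds: P1 (min 1), P2 √(2·3)=2.449, P3 √(1·2)=1.414, P4 √(2·3)=2.449, P5 √(2·3)=2.449, P6 √(2·3)=2.449.
Each quota rounded against its threshold gives P1 1, P2 2, P3 2, P4 3, P5 2, P6 2 (total 12).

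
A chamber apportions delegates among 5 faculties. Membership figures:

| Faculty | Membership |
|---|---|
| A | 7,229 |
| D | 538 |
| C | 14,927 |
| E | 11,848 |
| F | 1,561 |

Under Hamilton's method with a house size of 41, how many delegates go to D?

Standard divisor: 36103 ÷ 41 ≈ 880.561.
Standard quotas: A 8.2095, D 0.6110, C 16.9517, E 13.4551, F 1.7727.
Lower quotas: A 8, D 0, C 16, E 13, F 1 (sum 38, leaving 3 seats).
Remainders in descending order: C 0.9517, F 0.7727, D 0.6110, E 0.4551, A 0.2095.
Largest remainders: C, F, D receive the extra seats.
D receives 1.

1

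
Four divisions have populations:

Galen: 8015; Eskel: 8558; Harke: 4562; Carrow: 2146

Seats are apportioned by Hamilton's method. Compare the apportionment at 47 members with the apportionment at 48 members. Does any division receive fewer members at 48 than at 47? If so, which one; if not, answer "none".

Carrow

At 47 seats: Galen 16, Eskel 17, Harke 9, Carrow 5.
At 48 seats: Galen 17, Eskel 18, Harke 9, Carrow 4.
Carrow drops from 5 to 4.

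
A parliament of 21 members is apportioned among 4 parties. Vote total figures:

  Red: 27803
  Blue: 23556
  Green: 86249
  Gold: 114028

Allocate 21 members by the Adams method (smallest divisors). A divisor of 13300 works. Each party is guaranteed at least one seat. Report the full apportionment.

Red 3, Blue 2, Green 7, Gold 9

With modified divisor 13300: modified quotas Red 2.090, Blue 1.771, Green 6.485, Gold 8.574.
Rounding up: Red 3, Blue 2, Green 7, Gold 9 (total 21).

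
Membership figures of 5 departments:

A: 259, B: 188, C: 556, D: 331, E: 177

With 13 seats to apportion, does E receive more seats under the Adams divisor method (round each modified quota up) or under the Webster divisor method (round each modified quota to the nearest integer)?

Adams

Adams: A 2, B 2, C 4, D 3, E 2.
Webster: A 2, B 2, C 5, D 3, E 1.
E gets 2 under Adams and 1 under Webster.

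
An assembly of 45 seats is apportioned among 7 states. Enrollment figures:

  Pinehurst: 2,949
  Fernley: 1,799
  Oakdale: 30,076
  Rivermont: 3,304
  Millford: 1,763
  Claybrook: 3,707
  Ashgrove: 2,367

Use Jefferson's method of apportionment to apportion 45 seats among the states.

Standard divisor 45965/45 ≈ 1021.444; standard quotas: Pinehurst 2.887, Fernley 1.761, Oakdale 29.445, Rivermont 3.235, Millford 1.726, Claybrook 3.629, Ashgrove 2.317.
Rounding down gives 2, 1, 29, 3, 1, 3, 2 = 41 seats, so the divisor must be adjusted.
With modified divisor 933: modified quotas Pinehurst 3.161, Fernley 1.928, Oakdale 32.236, Rivermont 3.541, Millford 1.890, Claybrook 3.973, Ashgrove 2.537.
Rounding down: Pinehurst 3, Fernley 1, Oakdale 32, Rivermont 3, Millford 1, Claybrook 3, Ashgrove 2 (total 45).

Pinehurst=3, Fernley=1, Oakdale=32, Rivermont=3, Millford=1, Claybrook=3, Ashgrove=2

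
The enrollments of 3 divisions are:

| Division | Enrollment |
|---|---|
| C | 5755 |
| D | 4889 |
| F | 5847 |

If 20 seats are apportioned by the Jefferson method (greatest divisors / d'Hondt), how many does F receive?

Standard divisor 16491/20 ≈ 824.55; standard quotas: C 6.980, D 5.929, F 7.091.
Rounding down gives 6, 5, 7 = 18 seats, so the divisor must be adjusted.
With modified divisor 800: modified quotas C 7.194, D 6.111, F 7.309.
Rounding down: C 7, D 6, F 7 (total 20).
F receives 7.

7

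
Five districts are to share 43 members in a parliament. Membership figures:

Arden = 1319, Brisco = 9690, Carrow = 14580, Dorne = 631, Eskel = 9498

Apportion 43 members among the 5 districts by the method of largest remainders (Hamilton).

Arden 2; Brisco 12; Carrow 17; Dorne 1; Eskel 11

Total 35718; standard divisor 35718/43 ≈ 830.651.
Standard quotas: Arden 1.5879, Brisco 11.6655, Carrow 17.5525, Dorne 0.7596, Eskel 11.4344.
Lower quotas: Arden 1, Brisco 11, Carrow 17, Dorne 0, Eskel 11 (sum 40, leaving 3 seats).
Remainders in descending order: Dorne 0.7596, Brisco 0.6655, Arden 0.5879, Carrow 0.5525, Eskel 0.4344.
Largest remainders: Dorne, Brisco, Arden receive the extra seats.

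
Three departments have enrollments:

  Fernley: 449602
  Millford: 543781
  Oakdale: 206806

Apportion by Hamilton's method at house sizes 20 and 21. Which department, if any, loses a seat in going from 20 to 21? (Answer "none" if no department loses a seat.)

At 20 seats: Fernley 8, Millford 9, Oakdale 3.
At 21 seats: Fernley 8, Millford 9, Oakdale 4.
No department's allocation decreased.

none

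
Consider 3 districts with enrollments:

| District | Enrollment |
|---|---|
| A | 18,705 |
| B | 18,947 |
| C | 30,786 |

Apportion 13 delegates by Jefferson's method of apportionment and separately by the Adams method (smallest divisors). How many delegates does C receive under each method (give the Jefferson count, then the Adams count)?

6 and 5

Jefferson: A 3, B 4, C 6.
Adams: A 4, B 4, C 5.
C gets 6 under Jefferson and 5 under Adams.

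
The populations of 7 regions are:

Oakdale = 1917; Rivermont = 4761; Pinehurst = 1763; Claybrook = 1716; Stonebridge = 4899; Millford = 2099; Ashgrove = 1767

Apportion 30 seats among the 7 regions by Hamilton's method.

Oakdale 3, Rivermont 7, Pinehurst 3, Claybrook 3, Stonebridge 8, Millford 3, Ashgrove 3

Total 18922; standard divisor 18922/30 ≈ 630.733.
Standard quotas: Oakdale 3.039, Rivermont 7.548, Pinehurst 2.795, Claybrook 2.721, Stonebridge 7.767, Millford 3.328, Ashgrove 2.802.
Lower quotas: Oakdale 3, Rivermont 7, Pinehurst 2, Claybrook 2, Stonebridge 7, Millford 3, Ashgrove 2 (sum 26, leaving 4 seats).
Remainders in descending order: Ashgrove 0.802, Pinehurst 0.795, Stonebridge 0.767, Claybrook 0.721, Rivermont 0.548, Millford 0.328, Oakdale 0.039.
The surplus seats go to Ashgrove, Pinehurst, Stonebridge, Claybrook.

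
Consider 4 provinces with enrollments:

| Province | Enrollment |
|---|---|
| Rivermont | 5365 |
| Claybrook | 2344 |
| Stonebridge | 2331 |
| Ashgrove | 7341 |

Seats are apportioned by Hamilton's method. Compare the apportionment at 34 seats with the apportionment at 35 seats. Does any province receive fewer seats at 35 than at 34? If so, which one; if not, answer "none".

At 34 seats: Rivermont 10, Claybrook 5, Stonebridge 5, Ashgrove 14.
At 35 seats: Rivermont 11, Claybrook 5, Stonebridge 4, Ashgrove 15.
Stonebridge drops from 5 to 4.

Stonebridge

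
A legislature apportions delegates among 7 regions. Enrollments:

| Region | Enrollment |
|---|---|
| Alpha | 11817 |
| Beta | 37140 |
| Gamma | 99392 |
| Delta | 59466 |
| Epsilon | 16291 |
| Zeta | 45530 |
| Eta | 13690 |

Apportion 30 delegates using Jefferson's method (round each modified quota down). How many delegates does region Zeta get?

Standard divisor 283326/30 ≈ 9444.2; standard quotas: Alpha 1.251, Beta 3.933, Gamma 10.524, Delta 6.297, Epsilon 1.725, Zeta 4.821, Eta 1.450.
Rounding down gives 1, 3, 10, 6, 1, 4, 1 = 26 seats, so the divisor must be adjusted.
With modified divisor 8400: modified quotas Alpha 1.407, Beta 4.421, Gamma 11.832, Delta 7.079, Epsilon 1.939, Zeta 5.420, Eta 1.630.
Rounding down: Alpha 1, Beta 4, Gamma 11, Delta 7, Epsilon 1, Zeta 5, Eta 1 (total 30).
Zeta receives 5.

5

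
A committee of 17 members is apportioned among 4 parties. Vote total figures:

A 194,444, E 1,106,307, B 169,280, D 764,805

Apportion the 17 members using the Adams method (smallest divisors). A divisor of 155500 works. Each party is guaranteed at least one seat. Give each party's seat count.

With modified divisor 155500: modified quotas A 1.250, E 7.115, B 1.089, D 4.918.
Rounding up: A 2, E 8, B 2, D 5 (total 17).

A=2, E=8, B=2, D=5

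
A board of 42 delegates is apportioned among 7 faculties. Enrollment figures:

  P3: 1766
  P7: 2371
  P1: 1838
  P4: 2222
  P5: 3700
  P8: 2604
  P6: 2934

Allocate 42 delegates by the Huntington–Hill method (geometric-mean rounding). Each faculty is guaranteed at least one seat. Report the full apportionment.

P3 4; P7 6; P1 5; P4 5; P5 9; P8 6; P6 7

With divisor 408: modified quotas P3 4.328, P7 5.811, P1 4.505, P4 5.446, P5 9.069, P8 6.382, P6 7.191.
Geometric-mean thresholds: P3 √(4·5)=4.472, P7 √(5·6)=5.477, P1 √(4·5)=4.472, P4 √(5·6)=5.477, P5 √(9·10)=9.487, P8 √(6·7)=6.481, P6 √(7·8)=7.483.
Each quota rounded against its threshold gives P3 4, P7 6, P1 5, P4 5, P5 9, P8 6, P6 7 (total 42).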